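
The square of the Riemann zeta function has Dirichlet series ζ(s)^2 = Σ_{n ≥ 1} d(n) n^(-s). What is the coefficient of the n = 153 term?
d(153) = 6

ζ(s)^2 = (Σ 1/m^s)(Σ 1/k^s). The coefficient of 1/n^s in the product is the number of ordered pairs (m, k) with mk = n, which equals d(n). For n = 153, divisors are [1, 3, 9, 17, 51, 153], so d(153) = 6.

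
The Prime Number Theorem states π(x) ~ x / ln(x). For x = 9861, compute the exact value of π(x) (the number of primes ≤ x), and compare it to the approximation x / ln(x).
π(9861) = 1217;  x/ln(x) ≈ 1072.27;  relative error ≈ 11.89%.

Directly count primes up to 9861: π(9861) = 1217. The PNT approximation gives 9861/ln(9861) ≈ 9861/9.19634 ≈ 1072.27. Relative error (π(x) − x/ln(x)) / π(x) ≈ 11.89%; the approximation is known to undercount slightly (Li(x) is a better estimate).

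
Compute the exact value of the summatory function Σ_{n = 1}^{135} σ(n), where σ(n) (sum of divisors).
Σ_{n ≤ 135} σ(n) = 15035

Compute σ(n) for each 1 ≤ n ≤ 135: σ(1) = 1, σ(2) = 3, σ(3) = 4, σ(4) = 7, σ(5) = 6, σ(6) = 12, σ(7) = 8, σ(8) = 15, σ(9) = 13, σ(10) = 18, σ(11) = 12, σ(12) = 28, σ(13) = 14, σ(14) = 24, σ(15) = 24, σ(16) = 31, σ(17) = 18, σ(18) = 39, σ(19) = 20, σ(20) = 42, σ(21) = 32, σ(22) = 36, σ(23) = 24, σ(24) = 60, σ(25) = 31, σ(26) = 42, σ(27) = 40, σ(28) = 56, σ(29) = 30, σ(30) = 72, σ(31) = 32, σ(32) = 63, σ(33) = 48, σ(34) = 54, σ(35) = 48, σ(36) = 91, σ(37) = 38, σ(38) = 60, σ(39) = 56, σ(40) = 90, σ(41) = 42, σ(42) = 96, σ(43) = 44, σ(44) = 84, σ(45) = 78, σ(46) = 72, σ(47) = 48, σ(48) = 124, σ(49) = 57, σ(50) = 93, σ(51) = 72, σ(52) = 98, σ(53) = 54, σ(54) = 120, σ(55) = 72, σ(56) = 120, σ(57) = 80, σ(58) = 90, σ(59) = 60, σ(60) = 168, σ(61) = 62, σ(62) = 96, σ(63) = 104, σ(64) = 127, σ(65) = 84, σ(66) = 144, σ(67) = 68, σ(68) = 126, σ(69) = 96, σ(70) = 144, σ(71) = 72, σ(72) = 195, σ(73) = 74, σ(74) = 114, σ(75) = 124, σ(76) = 140, σ(77) = 96, σ(78) = 168, σ(79) = 80, σ(80) = 186, σ(81) = 121, σ(82) = 126, σ(83) = 84, σ(84) = 224, σ(85) = 108, σ(86) = 132, σ(87) = 120, σ(88) = 180, σ(89) = 90, σ(90) = 234, σ(91) = 112, σ(92) = 168, σ(93) = 128, σ(94) = 144, σ(95) = 120, σ(96) = 252, σ(97) = 98, σ(98) = 171, σ(99) = 156, σ(100) = 217, σ(101) = 102, σ(102) = 216, σ(103) = 104, σ(104) = 210, σ(105) = 192, σ(106) = 162, σ(107) = 108, σ(108) = 280, σ(109) = 110, σ(110) = 216, σ(111) = 152, σ(112) = 248, σ(113) = 114, σ(114) = 240, σ(115) = 144, σ(116) = 210, σ(117) = 182, σ(118) = 180, σ(119) = 144, σ(120) = 360, σ(121) = 133, σ(122) = 186, σ(123) = 168, σ(124) = 224, σ(125) = 156, σ(126) = 312, σ(127) = 128, σ(128) = 255, σ(129) = 176, σ(130) = 252, σ(131) = 132, σ(132) = 336, σ(133) = 160, σ(134) = 204, σ(135) = 240. Summing all 135 values: 15035. (Average order: Σ_{n ≤ x} σ(n) ~ (π²/12) x². For x = 135, (π²/12)·135² ≈ 14989.46.)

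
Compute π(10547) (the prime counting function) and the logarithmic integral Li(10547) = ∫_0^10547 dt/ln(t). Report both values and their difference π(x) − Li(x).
π(10547) = 1288;  Li(10547) ≈ 1305.35;  π(x) − Li(x) ≈ -17.35.

Direct count of primes ≤ 10547 gives π(10547) = 1288. Numerical evaluation of the logarithmic integral gives Li(10547) ≈ 1305.35. The difference π(x) − Li(x) ≈ -17.35 is typically negative for small/moderate x (Li(x) overestimates), though Littlewood's theorem shows this sign changes infinitely often.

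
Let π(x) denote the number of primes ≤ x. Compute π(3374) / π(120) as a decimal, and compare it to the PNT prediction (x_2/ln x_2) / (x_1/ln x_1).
π(3374)/π(120) = 476/30 ≈ 15.8667;  PNT prediction ≈ 16.5695.

π(120) = 30 and π(3374) = 476, so π(3374)/π(120) ≈ 15.8667. The PNT-predicted ratio is (3374/ln(3374)) / (120/ln(120)) ≈ 16.5695. The two agree to within a few percent, as expected.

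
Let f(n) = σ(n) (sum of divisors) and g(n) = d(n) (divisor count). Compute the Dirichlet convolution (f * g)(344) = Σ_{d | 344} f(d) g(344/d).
(σ * d)(344) = 1932

Divisors of 344: [1, 2, 4, 8, 43, 86, 172, 344]. For each d | 344:
  d = 1: σ(1) · d(344/1) = 1 · 8 = 8
  d = 2: σ(2) · d(344/2) = 3 · 6 = 18
  d = 4: σ(4) · d(344/4) = 7 · 4 = 28
  d = 8: σ(8) · d(344/8) = 15 · 2 = 30
  d = 43: σ(43) · d(344/43) = 44 · 4 = 176
  d = 86: σ(86) · d(344/86) = 132 · 3 = 396
  d = 172: σ(172) · d(344/172) = 308 · 2 = 616
  d = 344: σ(344) · d(344/344) = 660 · 1 = 660
Summing: (σ * d)(344) = 8 + 18 + 28 + 30 + 176 + 396 + 616 + 660 = 1932.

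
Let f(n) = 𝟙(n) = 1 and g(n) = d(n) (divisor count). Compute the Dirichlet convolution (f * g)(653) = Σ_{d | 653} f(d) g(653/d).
(𝟙 * d)(653) = 3

Divisors of 653: [1, 653]. For each d | 653:
  d = 1: 𝟙(1) · d(653/1) = 1 · 2 = 2
  d = 653: 𝟙(653) · d(653/653) = 1 · 1 = 1
Summing: (𝟙 * d)(653) = 2 + 1 = 3.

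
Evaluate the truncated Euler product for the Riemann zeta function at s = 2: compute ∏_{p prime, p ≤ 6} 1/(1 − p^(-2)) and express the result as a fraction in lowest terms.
∏ = 25/16

The primes p ≤ 6 are [2, 3, 5]. For each prime, (1 − 1/p^2)^(-1) = p^2 / (p^2 − 1). The product is (1 − 1/2^2)^(-1), (1 − 1/3^2)^(-1), (1 − 1/5^2)^(-1) = ∏ p^2 / (p^2 − 1) = 25/16.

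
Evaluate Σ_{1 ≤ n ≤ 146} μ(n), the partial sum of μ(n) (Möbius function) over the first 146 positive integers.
Σ_{n ≤ 146} μ(n) = 1

Compute μ(n) for each 1 ≤ n ≤ 146: μ(1) = 1, μ(2) = -1, μ(3) = -1, μ(4) = 0, μ(5) = -1, μ(6) = 1, μ(7) = -1, μ(8) = 0, μ(9) = 0, μ(10) = 1, μ(11) = -1, μ(12) = 0, μ(13) = -1, μ(14) = 1, μ(15) = 1, μ(16) = 0, μ(17) = -1, μ(18) = 0, μ(19) = -1, μ(20) = 0, μ(21) = 1, μ(22) = 1, μ(23) = -1, μ(24) = 0, μ(25) = 0, μ(26) = 1, μ(27) = 0, μ(28) = 0, μ(29) = -1, μ(30) = -1, μ(31) = -1, μ(32) = 0, μ(33) = 1, μ(34) = 1, μ(35) = 1, μ(36) = 0, μ(37) = -1, μ(38) = 1, μ(39) = 1, μ(40) = 0, μ(41) = -1, μ(42) = -1, μ(43) = -1, μ(44) = 0, μ(45) = 0, μ(46) = 1, μ(47) = -1, μ(48) = 0, μ(49) = 0, μ(50) = 0, μ(51) = 1, μ(52) = 0, μ(53) = -1, μ(54) = 0, μ(55) = 1, μ(56) = 0, μ(57) = 1, μ(58) = 1, μ(59) = -1, μ(60) = 0, μ(61) = -1, μ(62) = 1, μ(63) = 0, μ(64) = 0, μ(65) = 1, μ(66) = -1, μ(67) = -1, μ(68) = 0, μ(69) = 1, μ(70) = -1, μ(71) = -1, μ(72) = 0, μ(73) = -1, μ(74) = 1, μ(75) = 0, μ(76) = 0, μ(77) = 1, μ(78) = -1, μ(79) = -1, μ(80) = 0, μ(81) = 0, μ(82) = 1, μ(83) = -1, μ(84) = 0, μ(85) = 1, μ(86) = 1, μ(87) = 1, μ(88) = 0, μ(89) = -1, μ(90) = 0, μ(91) = 1, μ(92) = 0, μ(93) = 1, μ(94) = 1, μ(95) = 1, μ(96) = 0, μ(97) = -1, μ(98) = 0, μ(99) = 0, μ(100) = 0, μ(101) = -1, μ(102) = -1, μ(103) = -1, μ(104) = 0, μ(105) = -1, μ(106) = 1, μ(107) = -1, μ(108) = 0, μ(109) = -1, μ(110) = -1, μ(111) = 1, μ(112) = 0, μ(113) = -1, μ(114) = -1, μ(115) = 1, μ(116) = 0, μ(117) = 0, μ(118) = 1, μ(119) = 1, μ(120) = 0, μ(121) = 0, μ(122) = 1, μ(123) = 1, μ(124) = 0, μ(125) = 0, μ(126) = 0, μ(127) = -1, μ(128) = 0, μ(129) = 1, μ(130) = -1, μ(131) = -1, μ(132) = 0, μ(133) = 1, μ(134) = 1, μ(135) = 0, μ(136) = 0, μ(137) = -1, μ(138) = -1, μ(139) = -1, μ(140) = 0, μ(141) = 1, μ(142) = 1, μ(143) = 1, μ(144) = 0, μ(145) = 1, μ(146) = 1. Summing all 146 values: 1. (Mertens function M(x) = Σ_{n ≤ x} μ(n); on average M(x) should be small (PNT ⟺ M(x) = o(x)).)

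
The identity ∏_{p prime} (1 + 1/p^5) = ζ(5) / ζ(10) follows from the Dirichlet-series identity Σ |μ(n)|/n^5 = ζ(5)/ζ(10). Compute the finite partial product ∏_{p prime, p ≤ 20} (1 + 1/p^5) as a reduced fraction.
∏ = 405833785877367637916288/391770333462674252324875

The primes p ≤ 20 are [2, 3, 5, 7, 11, 13, 17, 19]. For each, (1 + 1/p^5) = (p^5 + 1)/p^5. Multiplying these fractions over p ∈ [2, 3, 5, 7, 11, 13, 17, 19] gives 405833785877367637916288/391770333462674252324875. (In the limit P → ∞ this tends to ζ(5)/ζ(10).)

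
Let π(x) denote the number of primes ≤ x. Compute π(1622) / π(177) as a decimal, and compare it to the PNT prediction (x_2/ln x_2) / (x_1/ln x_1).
π(1622)/π(177) = 257/40 ≈ 6.4250;  PNT prediction ≈ 6.4174.

π(177) = 40 and π(1622) = 257, so π(1622)/π(177) ≈ 6.4250. The PNT-predicted ratio is (1622/ln(1622)) / (177/ln(177)) ≈ 6.4174. The two agree to within a few percent, as expected.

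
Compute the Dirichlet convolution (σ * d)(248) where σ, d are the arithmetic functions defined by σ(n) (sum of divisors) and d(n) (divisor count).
(σ * d)(248) = 1428

Divisors of 248: [1, 2, 4, 8, 31, 62, 124, 248]. For each d | 248:
  d = 1: σ(1) · d(248/1) = 1 · 8 = 8
  d = 2: σ(2) · d(248/2) = 3 · 6 = 18
  d = 4: σ(4) · d(248/4) = 7 · 4 = 28
  d = 8: σ(8) · d(248/8) = 15 · 2 = 30
  d = 31: σ(31) · d(248/31) = 32 · 4 = 128
  d = 62: σ(62) · d(248/62) = 96 · 3 = 288
  d = 124: σ(124) · d(248/124) = 224 · 2 = 448
  d = 248: σ(248) · d(248/248) = 480 · 1 = 480
Summing: (σ * d)(248) = 8 + 18 + 28 + 30 + 128 + 288 + 448 + 480 = 1428.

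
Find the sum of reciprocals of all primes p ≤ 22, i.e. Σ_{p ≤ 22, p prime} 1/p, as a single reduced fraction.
Σ 1/p = 14117683/9699690

π(22) = 8, so the primes ≤ 22 are [2, 3, 5, 7, 11, 13, 17, 19]. Summing 1/p over these primes: 14117683/9699690 ≈ 1.4555. Mertens estimate ln ln(22) + 0.2615 ≈ 1.3900.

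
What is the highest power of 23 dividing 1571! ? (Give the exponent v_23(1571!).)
v_23(1571!) = 70

Legendre's formula: v_p(n!) = Σ_{k ≥ 1} ⌊n / p^k⌋. For p = 23, n = 1571, the terms are:
  ⌊1571/23^1⌋ = ⌊1571/23⌋ = 68
  ⌊1571/23^2⌋ = ⌊1571/529⌋ = 2
(the next term ⌊1571/23^3⌋ = 0, terminating the sum). Summing: v_23(1571!) = 68 + 2 = 70.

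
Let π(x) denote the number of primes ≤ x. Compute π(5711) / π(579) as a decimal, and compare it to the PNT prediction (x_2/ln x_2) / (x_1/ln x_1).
π(5711)/π(579) = 752/106 ≈ 7.0943;  PNT prediction ≈ 7.2536.

π(579) = 106 and π(5711) = 752, so π(5711)/π(579) ≈ 7.0943. The PNT-predicted ratio is (5711/ln(5711)) / (579/ln(579)) ≈ 7.2536. The two agree to within a few percent, as expected.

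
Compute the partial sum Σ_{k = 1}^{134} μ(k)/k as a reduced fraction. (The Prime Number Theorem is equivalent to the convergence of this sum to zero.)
Σ μ(k)/k = 1798157260399775266990045811129040783798487774562/262948239526313870385685898536205956450305483726315

Values of μ(k) for 1 ≤ k ≤ 134: μ(1) = 1, μ(2) = -1, μ(3) = -1, μ(5) = -1, μ(6) = 1, μ(7) = -1, μ(10) = 1, μ(11) = -1, μ(13) = -1, μ(14) = 1, μ(15) = 1, μ(17) = -1, μ(19) = -1, μ(21) = 1, μ(22) = 1, μ(23) = -1, μ(26) = 1, μ(29) = -1, μ(30) = -1, μ(31) = -1, μ(33) = 1, μ(34) = 1, μ(35) = 1, μ(37) = -1, μ(38) = 1, μ(39) = 1, μ(41) = -1, μ(42) = -1, μ(43) = -1, μ(46) = 1, μ(47) = -1, μ(51) = 1, μ(53) = -1, μ(55) = 1, μ(57) = 1, μ(58) = 1, μ(59) = -1, μ(61) = -1, μ(62) = 1, μ(65) = 1, μ(66) = -1, μ(67) = -1, μ(69) = 1, μ(70) = -1, μ(71) = -1, μ(73) = -1, μ(74) = 1, μ(77) = 1, μ(78) = -1, μ(79) = -1, μ(82) = 1, μ(83) = -1, μ(85) = 1, μ(86) = 1, μ(87) = 1, μ(89) = -1, μ(91) = 1, μ(93) = 1, μ(94) = 1, μ(95) = 1, μ(97) = -1, μ(101) = -1, μ(102) = -1, μ(103) = -1, μ(105) = -1, μ(106) = 1, μ(107) = -1, μ(109) = -1, μ(110) = -1, μ(111) = 1, μ(113) = -1, μ(114) = -1, μ(115) = 1, μ(118) = 1, μ(119) = 1, μ(122) = 1, μ(123) = 1, μ(127) = -1, μ(129) = 1, μ(130) = -1, μ(131) = -1, μ(133) = 1, μ(134) = 1, with μ = 0 on non-squarefree integers. Summing μ(k)/k for k where μ(k) ≠ 0 gives 1798157260399775266990045811129040783798487774562/262948239526313870385685898536205956450305483726315 ≈ 0.0068. (PNT ⟺ this sum → 0 as n → ∞.)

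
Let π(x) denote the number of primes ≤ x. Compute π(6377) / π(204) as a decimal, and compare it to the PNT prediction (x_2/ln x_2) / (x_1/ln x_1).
π(6377)/π(204) = 831/46 ≈ 18.0652;  PNT prediction ≈ 18.9766.

π(204) = 46 and π(6377) = 831, so π(6377)/π(204) ≈ 18.0652. The PNT-predicted ratio is (6377/ln(6377)) / (204/ln(204)) ≈ 18.9766. The two agree to within a few percent, as expected.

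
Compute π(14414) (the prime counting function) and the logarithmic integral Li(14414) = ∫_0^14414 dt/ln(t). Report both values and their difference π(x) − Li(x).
π(14414) = 1689;  Li(14414) ≈ 1715.56;  π(x) − Li(x) ≈ -26.56.

Direct count of primes ≤ 14414 gives π(14414) = 1689. Numerical evaluation of the logarithmic integral gives Li(14414) ≈ 1715.56. The difference π(x) − Li(x) ≈ -26.56 is typically negative for small/moderate x (Li(x) overestimates), though Littlewood's theorem shows this sign changes infinitely often.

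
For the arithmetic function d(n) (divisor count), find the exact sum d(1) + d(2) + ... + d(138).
Σ_{n ≤ 138} d(n) = 705

Compute d(n) for each 1 ≤ n ≤ 138: d(1) = 1, d(2) = 2, d(3) = 2, d(4) = 3, d(5) = 2, d(6) = 4, d(7) = 2, d(8) = 4, d(9) = 3, d(10) = 4, d(11) = 2, d(12) = 6, d(13) = 2, d(14) = 4, d(15) = 4, d(16) = 5, d(17) = 2, d(18) = 6, d(19) = 2, d(20) = 6, d(21) = 4, d(22) = 4, d(23) = 2, d(24) = 8, d(25) = 3, d(26) = 4, d(27) = 4, d(28) = 6, d(29) = 2, d(30) = 8, d(31) = 2, d(32) = 6, d(33) = 4, d(34) = 4, d(35) = 4, d(36) = 9, d(37) = 2, d(38) = 4, d(39) = 4, d(40) = 8, d(41) = 2, d(42) = 8, d(43) = 2, d(44) = 6, d(45) = 6, d(46) = 4, d(47) = 2, d(48) = 10, d(49) = 3, d(50) = 6, d(51) = 4, d(52) = 6, d(53) = 2, d(54) = 8, d(55) = 4, d(56) = 8, d(57) = 4, d(58) = 4, d(59) = 2, d(60) = 12, d(61) = 2, d(62) = 4, d(63) = 6, d(64) = 7, d(65) = 4, d(66) = 8, d(67) = 2, d(68) = 6, d(69) = 4, d(70) = 8, d(71) = 2, d(72) = 12, d(73) = 2, d(74) = 4, d(75) = 6, d(76) = 6, d(77) = 4, d(78) = 8, d(79) = 2, d(80) = 10, d(81) = 5, d(82) = 4, d(83) = 2, d(84) = 12, d(85) = 4, d(86) = 4, d(87) = 4, d(88) = 8, d(89) = 2, d(90) = 12, d(91) = 4, d(92) = 6, d(93) = 4, d(94) = 4, d(95) = 4, d(96) = 12, d(97) = 2, d(98) = 6, d(99) = 6, d(100) = 9, d(101) = 2, d(102) = 8, d(103) = 2, d(104) = 8, d(105) = 8, d(106) = 4, d(107) = 2, d(108) = 12, d(109) = 2, d(110) = 8, d(111) = 4, d(112) = 10, d(113) = 2, d(114) = 8, d(115) = 4, d(116) = 6, d(117) = 6, d(118) = 4, d(119) = 4, d(120) = 16, d(121) = 3, d(122) = 4, d(123) = 4, d(124) = 6, d(125) = 4, d(126) = 12, d(127) = 2, d(128) = 8, d(129) = 4, d(130) = 8, d(131) = 2, d(132) = 12, d(133) = 4, d(134) = 4, d(135) = 8, d(136) = 8, d(137) = 2, d(138) = 8. Summing all 138 values: 705. (Dirichlet's divisor formula: Σ_{n ≤ x} d(n) = x ln(x) + (2γ − 1) x + O(√x). For x = 138, the asymptotic estimate is ≈ 701.27.)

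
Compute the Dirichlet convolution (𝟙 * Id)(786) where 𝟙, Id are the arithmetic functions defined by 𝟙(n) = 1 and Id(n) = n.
(𝟙 * Id)(786) = 1584

Divisors of 786: [1, 2, 3, 6, 131, 262, 393, 786]. For each d | 786:
  d = 1: 𝟙(1) · Id(786/1) = 1 · 786 = 786
  d = 2: 𝟙(2) · Id(786/2) = 1 · 393 = 393
  d = 3: 𝟙(3) · Id(786/3) = 1 · 262 = 262
  d = 6: 𝟙(6) · Id(786/6) = 1 · 131 = 131
  d = 131: 𝟙(131) · Id(786/131) = 1 · 6 = 6
  d = 262: 𝟙(262) · Id(786/262) = 1 · 3 = 3
  d = 393: 𝟙(393) · Id(786/393) = 1 · 2 = 2
  d = 786: 𝟙(786) · Id(786/786) = 1 · 1 = 1
Summing: (𝟙 * Id)(786) = 786 + 393 + 262 + 131 + 6 + 3 + 2 + 1 = 1584.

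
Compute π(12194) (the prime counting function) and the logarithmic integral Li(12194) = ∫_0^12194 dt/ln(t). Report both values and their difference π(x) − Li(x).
π(12194) = 1457;  Li(12194) ≈ 1481.74;  π(x) − Li(x) ≈ -24.74.

Direct count of primes ≤ 12194 gives π(12194) = 1457. Numerical evaluation of the logarithmic integral gives Li(12194) ≈ 1481.74. The difference π(x) − Li(x) ≈ -24.74 is typically negative for small/moderate x (Li(x) overestimates), though Littlewood's theorem shows this sign changes infinitely often.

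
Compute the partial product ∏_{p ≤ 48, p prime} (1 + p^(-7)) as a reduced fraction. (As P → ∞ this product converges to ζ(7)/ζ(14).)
∏ = 263853992248183929955588067841649958807762565359040660091503223132247928290282626850939575242745161896165376/261685269908462752626449098337825267072687203746267710284915637456014619560925349129829845059340019784340625

The primes p ≤ 48 are [2, 3, 5, 7, 11, 13, 17, 19, 23, 29, 31, 37, 41, 43, 47]. For each, (1 + 1/p^7) = (p^7 + 1)/p^7. Multiplying these fractions over p ∈ [2, 3, 5, 7, 11, 13, 17, 19, 23, 29, 31, 37, 41, 43, 47] gives 263853992248183929955588067841649958807762565359040660091503223132247928290282626850939575242745161896165376/261685269908462752626449098337825267072687203746267710284915637456014619560925349129829845059340019784340625. (In the limit P → ∞ this tends to ζ(7)/ζ(14).)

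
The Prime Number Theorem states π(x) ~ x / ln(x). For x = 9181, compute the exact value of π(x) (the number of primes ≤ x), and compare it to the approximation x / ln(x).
π(9181) = 1138;  x/ln(x) ≈ 1006.15;  relative error ≈ 11.59%.

Directly count primes up to 9181: π(9181) = 1138. The PNT approximation gives 9181/ln(9181) ≈ 9181/9.12489 ≈ 1006.15. Relative error (π(x) − x/ln(x)) / π(x) ≈ 11.59%; the approximation is known to undercount slightly (Li(x) is a better estimate).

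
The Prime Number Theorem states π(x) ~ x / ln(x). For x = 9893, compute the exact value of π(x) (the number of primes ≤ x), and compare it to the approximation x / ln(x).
π(9893) = 1220;  x/ln(x) ≈ 1075.37;  relative error ≈ 11.85%.

Directly count primes up to 9893: π(9893) = 1220. The PNT approximation gives 9893/ln(9893) ≈ 9893/9.19958 ≈ 1075.37. Relative error (π(x) − x/ln(x)) / π(x) ≈ 11.85%; the approximation is known to undercount slightly (Li(x) is a better estimate).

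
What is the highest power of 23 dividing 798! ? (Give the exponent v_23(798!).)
v_23(798!) = 35

Legendre's formula: v_p(n!) = Σ_{k ≥ 1} ⌊n / p^k⌋. For p = 23, n = 798, the terms are:
  ⌊798/23^1⌋ = ⌊798/23⌋ = 34
  ⌊798/23^2⌋ = ⌊798/529⌋ = 1
(the next term ⌊798/23^3⌋ = 0, terminating the sum). Summing: v_23(798!) = 34 + 1 = 35.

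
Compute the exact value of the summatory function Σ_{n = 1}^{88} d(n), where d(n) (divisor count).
Σ_{n ≤ 88} d(n) = 411

Compute d(n) for each 1 ≤ n ≤ 88: d(1) = 1, d(2) = 2, d(3) = 2, d(4) = 3, d(5) = 2, d(6) = 4, d(7) = 2, d(8) = 4, d(9) = 3, d(10) = 4, d(11) = 2, d(12) = 6, d(13) = 2, d(14) = 4, d(15) = 4, d(16) = 5, d(17) = 2, d(18) = 6, d(19) = 2, d(20) = 6, d(21) = 4, d(22) = 4, d(23) = 2, d(24) = 8, d(25) = 3, d(26) = 4, d(27) = 4, d(28) = 6, d(29) = 2, d(30) = 8, d(31) = 2, d(32) = 6, d(33) = 4, d(34) = 4, d(35) = 4, d(36) = 9, d(37) = 2, d(38) = 4, d(39) = 4, d(40) = 8, d(41) = 2, d(42) = 8, d(43) = 2, d(44) = 6, d(45) = 6, d(46) = 4, d(47) = 2, d(48) = 10, d(49) = 3, d(50) = 6, d(51) = 4, d(52) = 6, d(53) = 2, d(54) = 8, d(55) = 4, d(56) = 8, d(57) = 4, d(58) = 4, d(59) = 2, d(60) = 12, d(61) = 2, d(62) = 4, d(63) = 6, d(64) = 7, d(65) = 4, d(66) = 8, d(67) = 2, d(68) = 6, d(69) = 4, d(70) = 8, d(71) = 2, d(72) = 12, d(73) = 2, d(74) = 4, d(75) = 6, d(76) = 6, d(77) = 4, d(78) = 8, d(79) = 2, d(80) = 10, d(81) = 5, d(82) = 4, d(83) = 2, d(84) = 12, d(85) = 4, d(86) = 4, d(87) = 4, d(88) = 8. Summing all 88 values: 411. (Dirichlet's divisor formula: Σ_{n ≤ x} d(n) = x ln(x) + (2γ − 1) x + O(√x). For x = 88, the asymptotic estimate is ≈ 407.60.)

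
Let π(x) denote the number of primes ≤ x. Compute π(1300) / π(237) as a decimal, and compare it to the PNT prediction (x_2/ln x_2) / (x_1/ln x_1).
π(1300)/π(237) = 211/51 ≈ 4.1373;  PNT prediction ≈ 4.1831.

π(237) = 51 and π(1300) = 211, so π(1300)/π(237) ≈ 4.1373. The PNT-predicted ratio is (1300/ln(1300)) / (237/ln(237)) ≈ 4.1831. The two agree to within a few percent, as expected.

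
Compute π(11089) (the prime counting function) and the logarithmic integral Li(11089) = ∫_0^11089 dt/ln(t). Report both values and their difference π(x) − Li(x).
π(11089) = 1344;  Li(11089) ≈ 1363.70;  π(x) − Li(x) ≈ -19.70.

Direct count of primes ≤ 11089 gives π(11089) = 1344. Numerical evaluation of the logarithmic integral gives Li(11089) ≈ 1363.70. The difference π(x) − Li(x) ≈ -19.70 is typically negative for small/moderate x (Li(x) overestimates), though Littlewood's theorem shows this sign changes infinitely often.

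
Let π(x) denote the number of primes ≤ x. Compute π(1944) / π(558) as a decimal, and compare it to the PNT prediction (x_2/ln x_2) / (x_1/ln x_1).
π(1944)/π(558) = 295/102 ≈ 2.8922;  PNT prediction ≈ 2.9096.

π(558) = 102 and π(1944) = 295, so π(1944)/π(558) ≈ 2.8922. The PNT-predicted ratio is (1944/ln(1944)) / (558/ln(558)) ≈ 2.9096. The two agree to within a few percent, as expected.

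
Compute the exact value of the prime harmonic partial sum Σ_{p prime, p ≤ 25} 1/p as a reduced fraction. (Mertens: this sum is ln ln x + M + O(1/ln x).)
Σ 1/p = 334406399/223092870

π(25) = 9, so the primes ≤ 25 are [2, 3, 5, 7, 11, 13, 17, 19, 23]. Summing 1/p over these primes: 334406399/223092870 ≈ 1.4990. Mertens estimate ln ln(25) + 0.2615 ≈ 1.4305.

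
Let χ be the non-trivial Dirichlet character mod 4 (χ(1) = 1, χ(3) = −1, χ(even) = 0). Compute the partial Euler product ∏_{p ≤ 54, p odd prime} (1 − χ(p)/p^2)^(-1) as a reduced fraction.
∏ = 6080498115610191266973991/6635764829241999360000000

The odd primes p ≤ 54 are [3, 5, 7, 11, 13, 17, 19, 23, 29, 31, 37, 41, 43, 47, 53]. For each, χ(p) = 1 if p ≡ 1 mod 4, χ(p) = −1 if p ≡ 3 mod 4. Taking (1 − χ(p)/p^2)^(-1) = p^2/(p^2 − χ(p)): (1 − (-1)/3^2)^(-1) · (1 − (1)/5^2)^(-1) · (1 − (-1)/7^2)^(-1) · (1 − (-1)/11^2)^(-1) · (1 − (1)/13^2)^(-1) · (1 − (1)/17^2)^(-1) · (1 − (-1)/19^2)^(-1) · (1 − (-1)/23^2)^(-1) · (1 − (1)/29^2)^(-1) · (1 − (-1)/31^2)^(-1) · (1 − (1)/37^2)^(-1) · (1 − (1)/41^2)^(-1) · (1 − (-1)/43^2)^(-1) · (1 − (-1)/47^2)^(-1) · (1 − (1)/53^2)^(-1) = 6080498115610191266973991/6635764829241999360000000.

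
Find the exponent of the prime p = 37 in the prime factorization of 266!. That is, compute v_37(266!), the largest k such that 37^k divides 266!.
v_37(266!) = 7

Legendre's formula: v_p(n!) = Σ_{k ≥ 1} ⌊n / p^k⌋. For p = 37, n = 266, the terms are:
  ⌊266/37^1⌋ = ⌊266/37⌋ = 7
(the next term ⌊266/37^2⌋ = 0, terminating the sum). Summing: v_37(266!) = 7 = 7.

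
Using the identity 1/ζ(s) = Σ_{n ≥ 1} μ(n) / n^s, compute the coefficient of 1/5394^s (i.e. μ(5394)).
μ(5394) = 1

Factor n = 5394 = 2 · 3 · 29 · 31. μ(n) = 0 if any exponent ≥ 2 (not squarefree); otherwise μ(n) = (−1)^{ω(n)} where ω(n) is the number of distinct prime factors. Applying: μ(5394) = 1.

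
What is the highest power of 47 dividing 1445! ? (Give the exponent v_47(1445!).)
v_47(1445!) = 30

Legendre's formula: v_p(n!) = Σ_{k ≥ 1} ⌊n / p^k⌋. For p = 47, n = 1445, the terms are:
  ⌊1445/47^1⌋ = ⌊1445/47⌋ = 30
(the next term ⌊1445/47^2⌋ = 0, terminating the sum). Summing: v_47(1445!) = 30 = 30.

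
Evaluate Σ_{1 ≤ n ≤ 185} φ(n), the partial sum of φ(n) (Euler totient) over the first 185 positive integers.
Σ_{n ≤ 185} φ(n) = 10484

Compute φ(n) for each 1 ≤ n ≤ 185: φ(1) = 1, φ(2) = 1, φ(3) = 2, φ(4) = 2, φ(5) = 4, φ(6) = 2, φ(7) = 6, φ(8) = 4, φ(9) = 6, φ(10) = 4, φ(11) = 10, φ(12) = 4, φ(13) = 12, φ(14) = 6, φ(15) = 8, φ(16) = 8, φ(17) = 16, φ(18) = 6, φ(19) = 18, φ(20) = 8, φ(21) = 12, φ(22) = 10, φ(23) = 22, φ(24) = 8, φ(25) = 20, φ(26) = 12, φ(27) = 18, φ(28) = 12, φ(29) = 28, φ(30) = 8, φ(31) = 30, φ(32) = 16, φ(33) = 20, φ(34) = 16, φ(35) = 24, φ(36) = 12, φ(37) = 36, φ(38) = 18, φ(39) = 24, φ(40) = 16, φ(41) = 40, φ(42) = 12, φ(43) = 42, φ(44) = 20, φ(45) = 24, φ(46) = 22, φ(47) = 46, φ(48) = 16, φ(49) = 42, φ(50) = 20, φ(51) = 32, φ(52) = 24, φ(53) = 52, φ(54) = 18, φ(55) = 40, φ(56) = 24, φ(57) = 36, φ(58) = 28, φ(59) = 58, φ(60) = 16, φ(61) = 60, φ(62) = 30, φ(63) = 36, φ(64) = 32, φ(65) = 48, φ(66) = 20, φ(67) = 66, φ(68) = 32, φ(69) = 44, φ(70) = 24, φ(71) = 70, φ(72) = 24, φ(73) = 72, φ(74) = 36, φ(75) = 40, φ(76) = 36, φ(77) = 60, φ(78) = 24, φ(79) = 78, φ(80) = 32, φ(81) = 54, φ(82) = 40, φ(83) = 82, φ(84) = 24, φ(85) = 64, φ(86) = 42, φ(87) = 56, φ(88) = 40, φ(89) = 88, φ(90) = 24, φ(91) = 72, φ(92) = 44, φ(93) = 60, φ(94) = 46, φ(95) = 72, φ(96) = 32, φ(97) = 96, φ(98) = 42, φ(99) = 60, φ(100) = 40, φ(101) = 100, φ(102) = 32, φ(103) = 102, φ(104) = 48, φ(105) = 48, φ(106) = 52, φ(107) = 106, φ(108) = 36, φ(109) = 108, φ(110) = 40, φ(111) = 72, φ(112) = 48, φ(113) = 112, φ(114) = 36, φ(115) = 88, φ(116) = 56, φ(117) = 72, φ(118) = 58, φ(119) = 96, φ(120) = 32, φ(121) = 110, φ(122) = 60, φ(123) = 80, φ(124) = 60, φ(125) = 100, φ(126) = 36, φ(127) = 126, φ(128) = 64, φ(129) = 84, φ(130) = 48, φ(131) = 130, φ(132) = 40, φ(133) = 108, φ(134) = 66, φ(135) = 72, φ(136) = 64, φ(137) = 136, φ(138) = 44, φ(139) = 138, φ(140) = 48, φ(141) = 92, φ(142) = 70, φ(143) = 120, φ(144) = 48, φ(145) = 112, φ(146) = 72, φ(147) = 84, φ(148) = 72, φ(149) = 148, φ(150) = 40, φ(151) = 150, φ(152) = 72, φ(153) = 96, φ(154) = 60, φ(155) = 120, φ(156) = 48, φ(157) = 156, φ(158) = 78, φ(159) = 104, φ(160) = 64, φ(161) = 132, φ(162) = 54, φ(163) = 162, φ(164) = 80, φ(165) = 80, φ(166) = 82, φ(167) = 166, φ(168) = 48, φ(169) = 156, φ(170) = 64, φ(171) = 108, φ(172) = 84, φ(173) = 172, φ(174) = 56, φ(175) = 120, φ(176) = 80, φ(177) = 116, φ(178) = 88, φ(179) = 178, φ(180) = 48, φ(181) = 180, φ(182) = 72, φ(183) = 120, φ(184) = 88, φ(185) = 144. Summing all 185 values: 10484. (Average order: Σ_{n ≤ x} φ(n) ~ (3/π²) x². For x = 185, (3/π²)·185² ≈ 10403.15.)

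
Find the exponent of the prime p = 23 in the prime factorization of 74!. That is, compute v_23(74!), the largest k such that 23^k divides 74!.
v_23(74!) = 3

Legendre's formula: v_p(n!) = Σ_{k ≥ 1} ⌊n / p^k⌋. For p = 23, n = 74, the terms are:
  ⌊74/23^1⌋ = ⌊74/23⌋ = 3
(the next term ⌊74/23^2⌋ = 0, terminating the sum). Summing: v_23(74!) = 3 = 3.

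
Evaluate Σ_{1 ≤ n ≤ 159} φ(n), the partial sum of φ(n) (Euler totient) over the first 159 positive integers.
Σ_{n ≤ 159} φ(n) = 7742

Compute φ(n) for each 1 ≤ n ≤ 159: φ(1) = 1, φ(2) = 1, φ(3) = 2, φ(4) = 2, φ(5) = 4, φ(6) = 2, φ(7) = 6, φ(8) = 4, φ(9) = 6, φ(10) = 4, φ(11) = 10, φ(12) = 4, φ(13) = 12, φ(14) = 6, φ(15) = 8, φ(16) = 8, φ(17) = 16, φ(18) = 6, φ(19) = 18, φ(20) = 8, φ(21) = 12, φ(22) = 10, φ(23) = 22, φ(24) = 8, φ(25) = 20, φ(26) = 12, φ(27) = 18, φ(28) = 12, φ(29) = 28, φ(30) = 8, φ(31) = 30, φ(32) = 16, φ(33) = 20, φ(34) = 16, φ(35) = 24, φ(36) = 12, φ(37) = 36, φ(38) = 18, φ(39) = 24, φ(40) = 16, φ(41) = 40, φ(42) = 12, φ(43) = 42, φ(44) = 20, φ(45) = 24, φ(46) = 22, φ(47) = 46, φ(48) = 16, φ(49) = 42, φ(50) = 20, φ(51) = 32, φ(52) = 24, φ(53) = 52, φ(54) = 18, φ(55) = 40, φ(56) = 24, φ(57) = 36, φ(58) = 28, φ(59) = 58, φ(60) = 16, φ(61) = 60, φ(62) = 30, φ(63) = 36, φ(64) = 32, φ(65) = 48, φ(66) = 20, φ(67) = 66, φ(68) = 32, φ(69) = 44, φ(70) = 24, φ(71) = 70, φ(72) = 24, φ(73) = 72, φ(74) = 36, φ(75) = 40, φ(76) = 36, φ(77) = 60, φ(78) = 24, φ(79) = 78, φ(80) = 32, φ(81) = 54, φ(82) = 40, φ(83) = 82, φ(84) = 24, φ(85) = 64, φ(86) = 42, φ(87) = 56, φ(88) = 40, φ(89) = 88, φ(90) = 24, φ(91) = 72, φ(92) = 44, φ(93) = 60, φ(94) = 46, φ(95) = 72, φ(96) = 32, φ(97) = 96, φ(98) = 42, φ(99) = 60, φ(100) = 40, φ(101) = 100, φ(102) = 32, φ(103) = 102, φ(104) = 48, φ(105) = 48, φ(106) = 52, φ(107) = 106, φ(108) = 36, φ(109) = 108, φ(110) = 40, φ(111) = 72, φ(112) = 48, φ(113) = 112, φ(114) = 36, φ(115) = 88, φ(116) = 56, φ(117) = 72, φ(118) = 58, φ(119) = 96, φ(120) = 32, φ(121) = 110, φ(122) = 60, φ(123) = 80, φ(124) = 60, φ(125) = 100, φ(126) = 36, φ(127) = 126, φ(128) = 64, φ(129) = 84, φ(130) = 48, φ(131) = 130, φ(132) = 40, φ(133) = 108, φ(134) = 66, φ(135) = 72, φ(136) = 64, φ(137) = 136, φ(138) = 44, φ(139) = 138, φ(140) = 48, φ(141) = 92, φ(142) = 70, φ(143) = 120, φ(144) = 48, φ(145) = 112, φ(146) = 72, φ(147) = 84, φ(148) = 72, φ(149) = 148, φ(150) = 40, φ(151) = 150, φ(152) = 72, φ(153) = 96, φ(154) = 60, φ(155) = 120, φ(156) = 48, φ(157) = 156, φ(158) = 78, φ(159) = 104. Summing all 159 values: 7742. (Average order: Σ_{n ≤ x} φ(n) ~ (3/π²) x². For x = 159, (3/π²)·159² ≈ 7684.50.)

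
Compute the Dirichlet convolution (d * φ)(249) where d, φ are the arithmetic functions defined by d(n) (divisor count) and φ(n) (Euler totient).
(d * φ)(249) = 336

Divisors of 249: [1, 3, 83, 249]. For each d | 249:
  d = 1: d(1) · φ(249/1) = 1 · 164 = 164
  d = 3: d(3) · φ(249/3) = 2 · 82 = 164
  d = 83: d(83) · φ(249/83) = 2 · 2 = 4
  d = 249: d(249) · φ(249/249) = 4 · 1 = 4
Summing: (d * φ)(249) = 164 + 164 + 4 + 4 = 336.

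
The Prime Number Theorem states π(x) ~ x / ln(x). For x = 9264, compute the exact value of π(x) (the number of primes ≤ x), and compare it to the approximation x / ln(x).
π(9264) = 1147;  x/ln(x) ≈ 1014.24;  relative error ≈ 11.57%.

Directly count primes up to 9264: π(9264) = 1147. The PNT approximation gives 9264/ln(9264) ≈ 9264/9.13389 ≈ 1014.24. Relative error (π(x) − x/ln(x)) / π(x) ≈ 11.57%; the approximation is known to undercount slightly (Li(x) is a better estimate).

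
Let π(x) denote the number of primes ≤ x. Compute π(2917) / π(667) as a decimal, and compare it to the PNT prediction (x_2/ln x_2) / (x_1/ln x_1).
π(2917)/π(667) = 422/121 ≈ 3.4876;  PNT prediction ≈ 3.5645.

π(667) = 121 and π(2917) = 422, so π(2917)/π(667) ≈ 3.4876. The PNT-predicted ratio is (2917/ln(2917)) / (667/ln(667)) ≈ 3.5645. The two agree to within a few percent, as expected.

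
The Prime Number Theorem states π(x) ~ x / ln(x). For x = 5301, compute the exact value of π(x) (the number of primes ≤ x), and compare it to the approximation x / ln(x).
π(5301) = 702;  x/ln(x) ≈ 618.15;  relative error ≈ 11.95%.

Directly count primes up to 5301: π(5301) = 702. The PNT approximation gives 5301/ln(5301) ≈ 5301/8.57565 ≈ 618.15. Relative error (π(x) − x/ln(x)) / π(x) ≈ 11.95%; the approximation is known to undercount slightly (Li(x) is a better estimate).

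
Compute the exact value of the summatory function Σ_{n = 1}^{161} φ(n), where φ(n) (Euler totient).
Σ_{n ≤ 161} φ(n) = 7938

Compute φ(n) for each 1 ≤ n ≤ 161: φ(1) = 1, φ(2) = 1, φ(3) = 2, φ(4) = 2, φ(5) = 4, φ(6) = 2, φ(7) = 6, φ(8) = 4, φ(9) = 6, φ(10) = 4, φ(11) = 10, φ(12) = 4, φ(13) = 12, φ(14) = 6, φ(15) = 8, φ(16) = 8, φ(17) = 16, φ(18) = 6, φ(19) = 18, φ(20) = 8, φ(21) = 12, φ(22) = 10, φ(23) = 22, φ(24) = 8, φ(25) = 20, φ(26) = 12, φ(27) = 18, φ(28) = 12, φ(29) = 28, φ(30) = 8, φ(31) = 30, φ(32) = 16, φ(33) = 20, φ(34) = 16, φ(35) = 24, φ(36) = 12, φ(37) = 36, φ(38) = 18, φ(39) = 24, φ(40) = 16, φ(41) = 40, φ(42) = 12, φ(43) = 42, φ(44) = 20, φ(45) = 24, φ(46) = 22, φ(47) = 46, φ(48) = 16, φ(49) = 42, φ(50) = 20, φ(51) = 32, φ(52) = 24, φ(53) = 52, φ(54) = 18, φ(55) = 40, φ(56) = 24, φ(57) = 36, φ(58) = 28, φ(59) = 58, φ(60) = 16, φ(61) = 60, φ(62) = 30, φ(63) = 36, φ(64) = 32, φ(65) = 48, φ(66) = 20, φ(67) = 66, φ(68) = 32, φ(69) = 44, φ(70) = 24, φ(71) = 70, φ(72) = 24, φ(73) = 72, φ(74) = 36, φ(75) = 40, φ(76) = 36, φ(77) = 60, φ(78) = 24, φ(79) = 78, φ(80) = 32, φ(81) = 54, φ(82) = 40, φ(83) = 82, φ(84) = 24, φ(85) = 64, φ(86) = 42, φ(87) = 56, φ(88) = 40, φ(89) = 88, φ(90) = 24, φ(91) = 72, φ(92) = 44, φ(93) = 60, φ(94) = 46, φ(95) = 72, φ(96) = 32, φ(97) = 96, φ(98) = 42, φ(99) = 60, φ(100) = 40, φ(101) = 100, φ(102) = 32, φ(103) = 102, φ(104) = 48, φ(105) = 48, φ(106) = 52, φ(107) = 106, φ(108) = 36, φ(109) = 108, φ(110) = 40, φ(111) = 72, φ(112) = 48, φ(113) = 112, φ(114) = 36, φ(115) = 88, φ(116) = 56, φ(117) = 72, φ(118) = 58, φ(119) = 96, φ(120) = 32, φ(121) = 110, φ(122) = 60, φ(123) = 80, φ(124) = 60, φ(125) = 100, φ(126) = 36, φ(127) = 126, φ(128) = 64, φ(129) = 84, φ(130) = 48, φ(131) = 130, φ(132) = 40, φ(133) = 108, φ(134) = 66, φ(135) = 72, φ(136) = 64, φ(137) = 136, φ(138) = 44, φ(139) = 138, φ(140) = 48, φ(141) = 92, φ(142) = 70, φ(143) = 120, φ(144) = 48, φ(145) = 112, φ(146) = 72, φ(147) = 84, φ(148) = 72, φ(149) = 148, φ(150) = 40, φ(151) = 150, φ(152) = 72, φ(153) = 96, φ(154) = 60, φ(155) = 120, φ(156) = 48, φ(157) = 156, φ(158) = 78, φ(159) = 104, φ(160) = 64, φ(161) = 132. Summing all 161 values: 7938. (Average order: Σ_{n ≤ x} φ(n) ~ (3/π²) x². For x = 161, (3/π²)·161² ≈ 7879.04.)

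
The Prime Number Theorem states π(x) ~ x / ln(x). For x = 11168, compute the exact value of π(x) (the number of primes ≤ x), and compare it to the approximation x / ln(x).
π(11168) = 1352;  x/ln(x) ≈ 1198.18;  relative error ≈ 11.38%.

Directly count primes up to 11168: π(11168) = 1352. The PNT approximation gives 11168/ln(11168) ≈ 11168/9.32081 ≈ 1198.18. Relative error (π(x) − x/ln(x)) / π(x) ≈ 11.38%; the approximation is known to undercount slightly (Li(x) is a better estimate).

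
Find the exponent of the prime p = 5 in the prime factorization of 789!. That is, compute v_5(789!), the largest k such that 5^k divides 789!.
v_5(789!) = 195

Legendre's formula: v_p(n!) = Σ_{k ≥ 1} ⌊n / p^k⌋. For p = 5, n = 789, the terms are:
  ⌊789/5^1⌋ = ⌊789/5⌋ = 157
  ⌊789/5^2⌋ = ⌊789/25⌋ = 31
  ⌊789/5^3⌋ = ⌊789/125⌋ = 6
  ⌊789/5^4⌋ = ⌊789/625⌋ = 1
(the next term ⌊789/5^5⌋ = 0, terminating the sum). Summing: v_5(789!) = 157 + 31 + 6 + 1 = 195.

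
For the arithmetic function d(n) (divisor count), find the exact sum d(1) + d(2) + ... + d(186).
Σ_{n ≤ 186} d(n) = 1005

Compute d(n) for each 1 ≤ n ≤ 186: d(1) = 1, d(2) = 2, d(3) = 2, d(4) = 3, d(5) = 2, d(6) = 4, d(7) = 2, d(8) = 4, d(9) = 3, d(10) = 4, d(11) = 2, d(12) = 6, d(13) = 2, d(14) = 4, d(15) = 4, d(16) = 5, d(17) = 2, d(18) = 6, d(19) = 2, d(20) = 6, d(21) = 4, d(22) = 4, d(23) = 2, d(24) = 8, d(25) = 3, d(26) = 4, d(27) = 4, d(28) = 6, d(29) = 2, d(30) = 8, d(31) = 2, d(32) = 6, d(33) = 4, d(34) = 4, d(35) = 4, d(36) = 9, d(37) = 2, d(38) = 4, d(39) = 4, d(40) = 8, d(41) = 2, d(42) = 8, d(43) = 2, d(44) = 6, d(45) = 6, d(46) = 4, d(47) = 2, d(48) = 10, d(49) = 3, d(50) = 6, d(51) = 4, d(52) = 6, d(53) = 2, d(54) = 8, d(55) = 4, d(56) = 8, d(57) = 4, d(58) = 4, d(59) = 2, d(60) = 12, d(61) = 2, d(62) = 4, d(63) = 6, d(64) = 7, d(65) = 4, d(66) = 8, d(67) = 2, d(68) = 6, d(69) = 4, d(70) = 8, d(71) = 2, d(72) = 12, d(73) = 2, d(74) = 4, d(75) = 6, d(76) = 6, d(77) = 4, d(78) = 8, d(79) = 2, d(80) = 10, d(81) = 5, d(82) = 4, d(83) = 2, d(84) = 12, d(85) = 4, d(86) = 4, d(87) = 4, d(88) = 8, d(89) = 2, d(90) = 12, d(91) = 4, d(92) = 6, d(93) = 4, d(94) = 4, d(95) = 4, d(96) = 12, d(97) = 2, d(98) = 6, d(99) = 6, d(100) = 9, d(101) = 2, d(102) = 8, d(103) = 2, d(104) = 8, d(105) = 8, d(106) = 4, d(107) = 2, d(108) = 12, d(109) = 2, d(110) = 8, d(111) = 4, d(112) = 10, d(113) = 2, d(114) = 8, d(115) = 4, d(116) = 6, d(117) = 6, d(118) = 4, d(119) = 4, d(120) = 16, d(121) = 3, d(122) = 4, d(123) = 4, d(124) = 6, d(125) = 4, d(126) = 12, d(127) = 2, d(128) = 8, d(129) = 4, d(130) = 8, d(131) = 2, d(132) = 12, d(133) = 4, d(134) = 4, d(135) = 8, d(136) = 8, d(137) = 2, d(138) = 8, d(139) = 2, d(140) = 12, d(141) = 4, d(142) = 4, d(143) = 4, d(144) = 15, d(145) = 4, d(146) = 4, d(147) = 6, d(148) = 6, d(149) = 2, d(150) = 12, d(151) = 2, d(152) = 8, d(153) = 6, d(154) = 8, d(155) = 4, d(156) = 12, d(157) = 2, d(158) = 4, d(159) = 4, d(160) = 12, d(161) = 4, d(162) = 10, d(163) = 2, d(164) = 6, d(165) = 8, d(166) = 4, d(167) = 2, d(168) = 16, d(169) = 3, d(170) = 8, d(171) = 6, d(172) = 6, d(173) = 2, d(174) = 8, d(175) = 6, d(176) = 10, d(177) = 4, d(178) = 4, d(179) = 2, d(180) = 18, d(181) = 2, d(182) = 8, d(183) = 4, d(184) = 8, d(185) = 4, d(186) = 8. Summing all 186 values: 1005. (Dirichlet's divisor formula: Σ_{n ≤ x} d(n) = x ln(x) + (2γ − 1) x + O(√x). For x = 186, the asymptotic estimate is ≈ 1000.71.)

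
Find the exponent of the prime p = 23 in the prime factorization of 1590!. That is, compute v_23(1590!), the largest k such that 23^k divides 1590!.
v_23(1590!) = 72

Legendre's formula: v_p(n!) = Σ_{k ≥ 1} ⌊n / p^k⌋. For p = 23, n = 1590, the terms are:
  ⌊1590/23^1⌋ = ⌊1590/23⌋ = 69
  ⌊1590/23^2⌋ = ⌊1590/529⌋ = 3
(the next term ⌊1590/23^3⌋ = 0, terminating the sum). Summing: v_23(1590!) = 69 + 3 = 72.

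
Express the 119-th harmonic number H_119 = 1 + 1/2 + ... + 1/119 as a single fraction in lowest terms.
H_119 = 93164933029543732588289222815367988877515840444049/17379782769567790172972927968296006432665936992320

Direct summation: H_119 = 1 + 1/2 + ... + 1/119. The least common denominator is lcm(1, ..., 119) = 955888052326228459513511038256280353796626534577600; over this denominator the numerator is 955888052326228459513511038256280353796626534577600 + 477944026163114229756755519128140176898313267288800 + 318629350775409486504503679418760117932208844859200 + 238972013081557114878377759564070088449156633644400 + 191177610465245691902702207651256070759325306915520 + 159314675387704743252251839709380058966104422429600 + 136555436046604065644787291179468621970946647796800 + 119486006540778557439188879782035044224578316822200 + 106209783591803162168167893139586705977402948286400 + 95588805232622845951351103825628035379662653457760 + 86898913847838950864864639841480032163329684961600 + 79657337693852371626125919854690029483052211214800 + 73529850178940650731808541404329257984355887275200 + 68277718023302032822393645589734310985473323898400 + 63725870155081897300900735883752023586441768971840 + 59743003270389278719594439891017522112289158411100 + 56228708960366379971383002250369432576272149092800 + 53104891795901581084083946569793352988701474143200 + 50309897490854129448079528329277913357717186030400 + 47794402616311422975675551912814017689831326728880 + 45518478682201355214929097059822873990315549265600 + 43449456923919475432432319920740016081664842480800 + 41560350101140367804935262532881754512896805851200 + 39828668846926185813062959927345014741526105607400 + 38235522093049138380540441530251214151865061383104 + 36764925089470325365904270702164628992177943637600 + 35403261197267720722722631046528901992467649428800 + 34138859011651016411196822794867155492736661949200 + 32961656976766498603914173732975184613676777054400 + 31862935077540948650450367941876011793220884485920 + 30835098462136401919790678653428398509568597889600 + 29871501635194639359797219945508761056144579205550 + 28966304615946316954954879947160010721109894987200 + 28114354480183189985691501125184716288136074546400 + 27311087209320813128957458235893724394189329559360 + 26552445897950790542041973284896676494350737071600 + 25834812225033201608473271304223793345854771204800 + 25154948745427064724039764164638956678858593015200 + 24509950059646883577269513801443085994785295758400 + 23897201308155711487837775956407008844915663364440 + 23314342739664108768622220445275130580405525233600 + 22759239341100677607464548529911436995157774632800 + 22229954705261126965430489261773961716200617083200 + 21724728461959737716216159960370008040832421240400 + 21241956718360632433633578627917341195480589657280 + 20780175050570183902467631266440877256448402925600 + 20338043666515499138585341239495326676523968820800 + 19914334423463092906531479963672507370763052803700 + 19507919435229152234969613025638374567278092542400 + 19117761046524569190270220765125607075932530691552 + 18742902986788793323794334083456477525424049697600 + 18382462544735162682952135351082314496088971818800 + 18035623628796763387047378080307176486728802539200 + 17701630598633860361361315523264450996233824714400 + 17379782769567790172972927968296006432665936992320 + 17069429505825508205598411397433577746368330974600 + 16769965830284709816026509443092637785905728676800 + 16480828488383249301957086866487592306838388527200 + 16201492412308956940906966750106446674519093806400 + 15931467538770474325225183970938005896610442242960 + 15670295939774237041205098987807874652403713681600 + 15417549231068200959895339326714199254784298944800 + 15172826227400451738309699019940957996771849755200 + 14935750817597319679898609972754380528072289602775 + 14705970035788130146361708280865851596871177455040 + 14483152307973158477477439973580005360554947493600 + 14266985855615350141992702063526572444725769172800 + 14057177240091594992845750562592358144068037273200 + 13853450033713455934978420844293918170965601950400 + 13655543604660406564478729117946862197094664779680 + 13463212004594767035401563919102540194318683585600 + 13276222948975395271020986642448338247175368535800 + 13094356881181211774157685455565484298583925131200 + 12917406112516600804236635652111896672927385602400 + 12745174031016379460180147176750404717288353794368 + 12577474372713532362019882082319478339429296507600 + 12414130549691278694980662834497147451904240708800 + 12254975029823441788634756900721542997392647879200 + 12099848763623145057133051117168105744261095374400 + 11948600654077855743918887978203504422457831682220 + 11801087065755906907574210348842967330822549809600 + 11657171369832054384311110222637565290202762616800 + 11516723522002752524259169135617835587911163067200 + 11379619670550338803732274264955718497578887316400 + 11245741792073275994276600450073886515254429818560 + 11114977352630563482715244630886980858100308541600 + 10987218992255499534638057910991728204558925684800 + 10862364230979868858108079980185004020416210620200 + 10740315194676724264196753238834610716816028478400 + 10620978359180316216816789313958670597740294828640 + 10504264311277235818829791629189893997765126753600 + 10390087525285091951233815633220438628224201462800 + 10278366154045467306596892884476132836522865963200 + 10169021833257749569292670619747663338261984410400 + 10061979498170825889615905665855582671543437206080 + 9957167211731546453265739981836253685381526401850 + 9854516003363179994984649878930725296872438500800 + 9753959717614576117484806512819187283639046271200 + 9655434871982105651651626649053336907036631662400 + 9558880523262284595135110382562803537966265345776 + 9464238141843846133797138992636439146501252817600 + 9371451493394396661897167041728238762712024848800 + 9280466527439111257412728526760003434918704219200 + 9191231272367581341476067675541157248044485909400 + 9103695736440271042985819411964574798063109853120 + 9017811814398381693523689040153588243364401269600 + 8933533199310546350593561105198881811183425556800 + 8850815299316930180680657761632225498116912357200 + 8769615158956224399206523286754865631161711326400 + 8689891384783895086486463984148003216332968496160 + 8611604075011067202824423768074597781951590401600 + 8534714752912754102799205698716788873184165487300 + 8459186303771933270031071135011330564571916235200 + 8384982915142354908013254721546318892952864338400 + 8312070020228073560987052506576350902579361170240 + 8240414244191624650978543433243796153419194263600 + 8169983353215627859089837933814361998261765252800 + 8100746206154478470453483375053223337259546903200 + 8032672708623768567340428892909918939467449870400 = 5124071316624905292355907254845239388263371224422695, so H_119 = 5124071316624905292355907254845239388263371224422695/955888052326228459513511038256280353796626534577600; reducing by gcd(5124071316624905292355907254845239388263371224422695, 955888052326228459513511038256280353796626534577600) = 55 gives 93164933029543732588289222815367988877515840444049/17379782769567790172972927968296006432665936992320 ≈ 5.36053. (The PNT-adjacent estimate ln(119) + γ ≈ 5.35634 matches within O(1/n).)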